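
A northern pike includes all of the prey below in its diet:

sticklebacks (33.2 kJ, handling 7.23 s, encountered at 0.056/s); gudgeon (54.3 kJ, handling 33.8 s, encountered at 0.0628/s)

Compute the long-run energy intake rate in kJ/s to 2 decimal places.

1.49 kJ/s

Energy encountered per unit search time: 0.056×33.2 + 0.0628×54.3 = 5.269 kJ/s.
Handling time per unit search time: 0.056×7.23 + 0.0628×33.8 = 2.528.
Rate = 5.269/(1 + 2.528) = 1.494 kJ/s.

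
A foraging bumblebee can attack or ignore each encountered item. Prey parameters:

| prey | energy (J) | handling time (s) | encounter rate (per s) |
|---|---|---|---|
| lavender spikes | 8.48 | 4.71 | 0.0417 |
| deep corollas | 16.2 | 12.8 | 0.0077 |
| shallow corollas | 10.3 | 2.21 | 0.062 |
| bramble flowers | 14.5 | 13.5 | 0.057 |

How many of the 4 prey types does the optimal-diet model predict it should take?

E/h in descending order: shallow corollas 4.66, lavender spikes 1.8, deep corollas 1.27, bramble flowers 1.07 J/s. The optimal diet is the largest prefix of this list for which every included type satisfies E_i/h_i > R on the types above it.
Rate on top 1: 0.5616. lavender spikes: 1.8 > 0.5616 → include.
Rate on top 2: 0.7441. deep corollas: 1.27 > 0.7441 → include.
Rate on top 3: 0.78. bramble flowers: 1.07 > 0.78 → include.
Optimal diet: shallow corollas, lavender spikes, deep corollas, bramble flowers — 4 of 4 types.

4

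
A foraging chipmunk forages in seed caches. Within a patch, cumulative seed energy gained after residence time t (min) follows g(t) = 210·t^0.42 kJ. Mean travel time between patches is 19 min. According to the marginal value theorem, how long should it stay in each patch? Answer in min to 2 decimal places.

13.76 min

Maximise g(t)/(T+t): set derivative to zero → g'(t)(T+t) = g(t).
g'(t) = 0.42·210·t^-0.58. Setting 0.42·210·t^-0.58 = 210·t^0.42/(19+t) gives 0.42(19+t) = t, so 0.58·t = 0.42×19.
t* = 0.42×19/0.58 = 13.76 min.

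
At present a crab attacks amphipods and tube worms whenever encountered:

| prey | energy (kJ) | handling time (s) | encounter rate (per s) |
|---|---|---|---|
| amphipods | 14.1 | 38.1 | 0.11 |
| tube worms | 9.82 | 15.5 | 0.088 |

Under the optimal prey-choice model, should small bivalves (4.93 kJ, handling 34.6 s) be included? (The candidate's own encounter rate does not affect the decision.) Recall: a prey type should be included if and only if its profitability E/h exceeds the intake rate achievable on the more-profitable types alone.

No

Current rate: (0.11×14.1 + 0.088×9.82)/(1 + 0.11×38.1 + 0.088×15.5) = 0.3684 kJ/s.
small bivalves: E/h = 4.93/34.6 = 0.1425 kJ/s.
Since 0.1425 < R, time spent handling small bivalves is better spent searching.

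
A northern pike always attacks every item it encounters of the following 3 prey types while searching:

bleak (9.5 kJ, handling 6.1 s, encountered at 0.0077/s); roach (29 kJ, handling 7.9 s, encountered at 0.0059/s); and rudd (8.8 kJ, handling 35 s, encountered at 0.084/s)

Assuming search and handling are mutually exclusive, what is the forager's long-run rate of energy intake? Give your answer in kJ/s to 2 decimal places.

R = Σλ_iE_i / (1 + Σλ_ih_i)
Numerator: 0.0077×9.5 + 0.0059×29 + 0.084×8.8 = 0.9835
Denominator: 1 + 0.0077×6.1 + 0.0059×7.9 + 0.084×35 = 4.034
R = 0.9835/4.034 = 0.2438 kJ/s

0.24 kJ/s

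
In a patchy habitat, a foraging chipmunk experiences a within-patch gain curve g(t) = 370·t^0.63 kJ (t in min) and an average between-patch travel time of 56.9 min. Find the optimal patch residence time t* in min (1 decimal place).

By the marginal value theorem, leave when the instantaneous gain rate g'(t) equals the habitat-wide average g(t)/(T + t).
g'(t) = 0.63·370·t^-0.37. Setting 0.63·370·t^-0.37 = 370·t^0.63/(56.9+t) gives 0.63(56.9+t) = t, so 0.37·t = 0.63×56.9.
t* = 0.63×56.9/0.37 = 96.88 min.

96.9 min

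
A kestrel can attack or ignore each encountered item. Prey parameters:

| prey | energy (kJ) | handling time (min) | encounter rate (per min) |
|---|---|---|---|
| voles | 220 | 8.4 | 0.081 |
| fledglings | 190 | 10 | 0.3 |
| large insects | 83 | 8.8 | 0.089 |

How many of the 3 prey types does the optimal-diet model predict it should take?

E/h in descending order: voles 26.2, fledglings 19, large insects 9.43 kJ/min. The optimal diet is the largest prefix of this list for which every included type satisfies E_i/h_i > R on the types above it.
Rate on top 1: 10.6. fledglings: 19 > 10.6 → include.
Rate on top 2: 15.99. large insects: 9.43 < 15.99 → exclude; stop.
Optimal diet: voles, fledglings — 2 of 3 types.

2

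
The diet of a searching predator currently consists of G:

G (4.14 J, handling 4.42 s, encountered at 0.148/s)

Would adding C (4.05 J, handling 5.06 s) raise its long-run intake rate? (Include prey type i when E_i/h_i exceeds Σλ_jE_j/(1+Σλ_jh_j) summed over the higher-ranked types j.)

Intake rate on the current diet: R = (0.148×4.14) / (1 + 0.148×4.42) = 0.6127/1.654 = 0.3704 J/s.
C: E/h = 4.05/5.06 = 0.8004 J/s.
Since 0.8004 > R, including C increases the long-run rate.

Yes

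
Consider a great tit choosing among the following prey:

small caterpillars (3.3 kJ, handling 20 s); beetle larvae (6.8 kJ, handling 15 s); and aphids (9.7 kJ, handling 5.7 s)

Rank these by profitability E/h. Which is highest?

aphids

Profitability E/h (kJ/s): small caterpillars = 3.3/20 = 0.165, beetle larvae = 6.8/15 = 0.453, aphids = 9.7/5.7 = 1.7.
Ranked: aphids > beetle larvae > small caterpillars.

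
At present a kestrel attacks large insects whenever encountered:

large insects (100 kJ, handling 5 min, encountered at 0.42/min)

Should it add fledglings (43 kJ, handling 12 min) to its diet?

No

Current rate: (0.42×100)/(1 + 0.42×5) = 13.55 kJ/min.
fledglings: E/h = 43/12 = 3.583 kJ/min.
3.583 < 13.55, so adding fledglings would lower the average — exclude it.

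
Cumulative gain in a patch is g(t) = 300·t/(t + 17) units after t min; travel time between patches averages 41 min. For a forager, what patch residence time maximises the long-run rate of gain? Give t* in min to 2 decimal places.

26.40 min

Maximise g(t)/(T+t): set derivative to zero → g'(t)(T+t) = g(t).
g'(t) = 300·17/(t + 17)². Setting 300·17/(t+17)² = 300t/[(t+17)(41+t)] gives 17(41+t) = t(t+17), so t² = 17×41 = 697.
t* = √697 = 26.4 min.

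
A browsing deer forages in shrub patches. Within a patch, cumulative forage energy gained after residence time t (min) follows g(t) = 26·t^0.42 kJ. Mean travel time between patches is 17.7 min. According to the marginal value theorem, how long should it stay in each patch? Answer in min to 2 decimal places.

Maximise g(t)/(T+t): set derivative to zero → g'(t)(T+t) = g(t).
g'(t) = 0.42·26·t^-0.58. Setting 0.42·26·t^-0.58 = 26·t^0.42/(17.7+t) gives 0.42(17.7+t) = t, so 0.58·t = 0.42×17.7.
t* = 0.42×17.7/0.58 = 12.82 min.

12.82 min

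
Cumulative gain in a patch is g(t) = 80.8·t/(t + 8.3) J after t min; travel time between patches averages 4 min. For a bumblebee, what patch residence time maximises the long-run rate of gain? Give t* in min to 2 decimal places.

Optimal t* satisfies g'(t*) = g(t*)/(T + t*).
g'(t) = 80.8·8.3/(t + 8.3)². Setting 80.8·8.3/(t+8.3)² = 80.8t/[(t+8.3)(4+t)] gives 8.3(4+t) = t(t+8.3), so t² = 8.3×4 = 33.2.
t* = √33.2 = 5.762 min.

5.76 min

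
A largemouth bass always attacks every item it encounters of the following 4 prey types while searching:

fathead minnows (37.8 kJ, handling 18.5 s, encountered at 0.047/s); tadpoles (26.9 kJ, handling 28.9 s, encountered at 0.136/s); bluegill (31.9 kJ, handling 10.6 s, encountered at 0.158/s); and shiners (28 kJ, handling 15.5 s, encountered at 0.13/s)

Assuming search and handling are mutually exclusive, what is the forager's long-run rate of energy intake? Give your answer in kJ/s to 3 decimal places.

1.487 kJ/s

R = Σλ_iE_i / (1 + Σλ_ih_i)
Numerator: 0.047×37.8 + 0.136×26.9 + 0.158×31.9 + 0.13×28 = 14.12
Denominator: 1 + 0.047×18.5 + 0.136×28.9 + 0.158×10.6 + 0.13×15.5 = 9.49
R = 14.12/9.49 = 1.487 kJ/s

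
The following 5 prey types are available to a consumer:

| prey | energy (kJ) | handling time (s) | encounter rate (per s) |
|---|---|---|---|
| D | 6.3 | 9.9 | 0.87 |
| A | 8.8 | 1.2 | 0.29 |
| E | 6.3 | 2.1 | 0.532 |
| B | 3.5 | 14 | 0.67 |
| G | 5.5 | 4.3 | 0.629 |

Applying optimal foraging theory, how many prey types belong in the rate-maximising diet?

2

E/h in descending order: A 7.33, E 3, G 1.28, D 0.636, B 0.25 kJ/s. The optimal diet is the largest prefix of this list for which every included type satisfies E_i/h_i > R on the types above it.
Rate on top 1: 1.893. E: 3 > 1.893 → include.
Rate on top 2: 2.395. G: 1.28 < 2.395 → exclude; stop.
Optimal diet: A, E — 2 of 5 types.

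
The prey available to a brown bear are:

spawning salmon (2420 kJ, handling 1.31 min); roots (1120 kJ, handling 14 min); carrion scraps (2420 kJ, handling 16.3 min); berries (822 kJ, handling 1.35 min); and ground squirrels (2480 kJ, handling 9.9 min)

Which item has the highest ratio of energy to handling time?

spawning salmon

Profitability E/h (kJ/min): spawning salmon = 2420/1.31 = 1.85e+03, roots = 1120/14 = 80, carrion scraps = 2420/16.3 = 148, berries = 822/1.35 = 609, ground squirrels = 2480/9.9 = 251.
Ranked: spawning salmon > berries > ground squirrels > carrion scraps > roots.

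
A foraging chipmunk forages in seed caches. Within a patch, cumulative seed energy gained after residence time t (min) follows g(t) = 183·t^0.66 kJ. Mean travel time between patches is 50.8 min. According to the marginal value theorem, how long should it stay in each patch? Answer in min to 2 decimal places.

By the marginal value theorem, leave when the instantaneous gain rate g'(t) equals the habitat-wide average g(t)/(T + t).
g'(t) = 0.66·183·t^-0.34. Setting 0.66·183·t^-0.34 = 183·t^0.66/(50.8+t) gives 0.66(50.8+t) = t, so 0.34·t = 0.66×50.8.
t* = 0.66×50.8/0.34 = 98.61 min.

98.61 min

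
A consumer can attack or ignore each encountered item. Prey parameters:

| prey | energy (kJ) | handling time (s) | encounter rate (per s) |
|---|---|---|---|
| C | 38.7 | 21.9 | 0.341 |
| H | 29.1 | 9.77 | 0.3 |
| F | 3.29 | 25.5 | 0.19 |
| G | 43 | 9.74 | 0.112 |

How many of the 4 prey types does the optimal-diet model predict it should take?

Rank by E/h (kJ/s): G 4.41, H 2.98, C 1.77, F 0.129. Include each in turn until the next type's E/h falls below the running intake rate.
Rate on top 1: 2.303. H: 2.98 > 2.303 → include.
Rate on top 2: 2.697. C: 1.77 < 2.697 → exclude; stop.
Optimal diet: G, H — 2 of 4 types.

2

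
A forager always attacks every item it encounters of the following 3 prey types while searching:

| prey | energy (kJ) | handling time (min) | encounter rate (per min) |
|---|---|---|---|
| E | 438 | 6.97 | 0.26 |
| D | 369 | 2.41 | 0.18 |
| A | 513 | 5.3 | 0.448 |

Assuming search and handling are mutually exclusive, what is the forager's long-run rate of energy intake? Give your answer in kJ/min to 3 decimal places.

R = Σλ_iE_i / (1 + Σλ_ih_i)
Numerator: 0.26×438 + 0.18×369 + 0.448×513 = 410.1
Denominator: 1 + 0.26×6.97 + 0.18×2.41 + 0.448×5.3 = 5.62
R = 410.1/5.62 = 72.97 kJ/min

72.971 kJ/min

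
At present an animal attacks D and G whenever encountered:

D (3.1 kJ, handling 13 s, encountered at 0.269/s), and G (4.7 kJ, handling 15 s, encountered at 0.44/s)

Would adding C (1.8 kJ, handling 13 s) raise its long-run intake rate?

Current rate: (0.269×3.1 + 0.44×4.7)/(1 + 0.269×13 + 0.44×15) = 0.2615 kJ/s.
C: E/h = 1.8/13 = 0.1385 kJ/s.
Since 0.1385 < R, time spent handling C is better spent searching.

No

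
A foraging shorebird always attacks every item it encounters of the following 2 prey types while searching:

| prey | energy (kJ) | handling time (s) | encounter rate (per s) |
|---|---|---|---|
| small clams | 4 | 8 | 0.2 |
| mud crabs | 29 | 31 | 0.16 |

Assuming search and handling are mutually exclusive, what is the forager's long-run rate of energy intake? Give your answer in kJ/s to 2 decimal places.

0.72 kJ/s

R = Σλ_iE_i / (1 + Σλ_ih_i)
Numerator: 0.2×4 + 0.16×29 = 5.44
Denominator: 1 + 0.2×8 + 0.16×31 = 7.56
R = 5.44/7.56 = 0.7196 kJ/s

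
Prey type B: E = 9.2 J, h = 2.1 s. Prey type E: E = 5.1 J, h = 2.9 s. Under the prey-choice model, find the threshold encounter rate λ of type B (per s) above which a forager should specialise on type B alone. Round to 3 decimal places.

0.319 per s

Drop type E once their profitability E₂/h₂ falls below the rate achievable on type B alone: E₂/h₂ = λE₁/(1 + λh₁).
Solve for λ: λE₁h₂ = E₂(1 + λh₁) → λ(E₁h₂ − E₂h₁) = E₂ → λ = E₂/(E₁h₂ − E₂h₁).
λ = 5.1/(9.2×2.9 − 5.1×2.1) = 5.1/15.97 = 0.3193 per s.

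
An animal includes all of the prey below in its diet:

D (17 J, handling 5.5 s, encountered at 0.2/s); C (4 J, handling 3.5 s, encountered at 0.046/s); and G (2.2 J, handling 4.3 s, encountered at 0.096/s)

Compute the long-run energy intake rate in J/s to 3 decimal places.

Energy encountered per unit search time: 0.2×17 + 0.046×4 + 0.096×2.2 = 3.795 J/s.
Handling time per unit search time: 0.2×5.5 + 0.046×3.5 + 0.096×4.3 = 1.674.
Rate = 3.795/(1 + 1.674) = 1.419 J/s.

1.419 J/s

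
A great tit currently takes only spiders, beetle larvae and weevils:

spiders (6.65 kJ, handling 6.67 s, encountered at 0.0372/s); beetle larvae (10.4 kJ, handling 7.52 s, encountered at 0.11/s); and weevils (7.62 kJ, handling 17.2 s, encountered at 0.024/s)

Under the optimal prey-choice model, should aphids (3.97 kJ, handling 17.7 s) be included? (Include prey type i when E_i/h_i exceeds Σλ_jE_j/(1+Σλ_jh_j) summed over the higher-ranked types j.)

Intake rate on the current diet: R = (0.0372×6.65 + 0.11×10.4 + 0.024×7.62) / (1 + 0.0372×6.67 + 0.11×7.52 + 0.024×17.2) = 1.574/2.488 = 0.6327 kJ/s.
Profitability of aphids: 3.97/17.7 = 0.2243 kJ/s.
0.2243 < 0.6327, so adding aphids would lower the average — exclude it.

No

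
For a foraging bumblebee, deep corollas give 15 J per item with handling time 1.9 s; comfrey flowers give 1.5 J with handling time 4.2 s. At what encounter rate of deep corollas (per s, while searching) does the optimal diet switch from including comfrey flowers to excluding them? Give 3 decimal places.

At the threshold, the rate on deep corollas alone equals the profitability of comfrey flowers: λ·15/(1 + λ·1.9) = 1.5/4.2 = 0.3571.
Rearranging, λ(15 − 0.3571×1.9) = 0.3571, so λ = 0.3571/14.32 = 0.02494 per s.

0.025 per s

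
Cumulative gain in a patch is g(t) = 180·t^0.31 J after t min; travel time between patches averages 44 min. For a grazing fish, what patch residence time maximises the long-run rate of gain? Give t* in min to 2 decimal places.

By the marginal value theorem, leave when the instantaneous gain rate g'(t) equals the habitat-wide average g(t)/(T + t).
g'(t) = 0.31·180·t^-0.69. Setting 0.31·180·t^-0.69 = 180·t^0.31/(44+t) gives 0.31(44+t) = t, so 0.69·t = 0.31×44.
t* = 0.31×44/0.69 = 19.77 min.

19.77 min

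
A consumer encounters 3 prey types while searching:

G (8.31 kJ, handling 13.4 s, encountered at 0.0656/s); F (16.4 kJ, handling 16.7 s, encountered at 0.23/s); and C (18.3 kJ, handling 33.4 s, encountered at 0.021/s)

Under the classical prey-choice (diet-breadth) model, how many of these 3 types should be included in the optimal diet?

E/h in descending order: F 0.982, G 0.62, C 0.548 kJ/s. The optimal diet is the largest prefix of this list for which every included type satisfies E_i/h_i > R on the types above it.
Rate on top 1: 0.7792. G: 0.62 < 0.7792 → exclude; stop.
Optimal diet: F — 1 of 3 types.

1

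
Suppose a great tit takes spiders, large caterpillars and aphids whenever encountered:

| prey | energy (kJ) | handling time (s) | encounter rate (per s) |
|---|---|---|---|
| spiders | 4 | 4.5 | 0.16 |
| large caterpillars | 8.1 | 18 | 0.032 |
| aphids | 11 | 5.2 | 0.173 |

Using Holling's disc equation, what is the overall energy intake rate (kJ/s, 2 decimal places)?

0.88 kJ/s

R = Σλ_iE_i / (1 + Σλ_ih_i)
Numerator: 0.16×4 + 0.032×8.1 + 0.173×11 = 2.802
Denominator: 1 + 0.16×4.5 + 0.032×18 + 0.173×5.2 = 3.196
R = 2.802/3.196 = 0.8769 kJ/s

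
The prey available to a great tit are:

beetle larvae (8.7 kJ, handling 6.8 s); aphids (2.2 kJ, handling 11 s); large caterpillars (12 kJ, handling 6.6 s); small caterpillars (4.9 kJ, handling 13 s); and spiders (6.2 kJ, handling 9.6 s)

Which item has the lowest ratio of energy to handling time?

aphids

Profitability E/h (kJ/s): beetle larvae = 8.7/6.8 = 1.28, aphids = 2.2/11 = 0.2, large caterpillars = 12/6.6 = 1.82, small caterpillars = 4.9/13 = 0.377, spiders = 6.2/9.6 = 0.646.
Ranked: large caterpillars > beetle larvae > spiders > small caterpillars > aphids.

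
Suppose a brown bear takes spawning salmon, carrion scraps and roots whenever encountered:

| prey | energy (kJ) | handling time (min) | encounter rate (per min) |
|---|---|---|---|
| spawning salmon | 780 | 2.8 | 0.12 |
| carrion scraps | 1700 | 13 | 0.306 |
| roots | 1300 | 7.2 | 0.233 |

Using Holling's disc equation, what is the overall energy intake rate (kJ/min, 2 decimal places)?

131.11 kJ/min

Energy encountered per unit search time: 0.12×780 + 0.306×1700 + 0.233×1300 = 916.7 kJ/min.
Handling time per unit search time: 0.12×2.8 + 0.306×13 + 0.233×7.2 = 5.992.
Rate = 916.7/(1 + 5.992) = 131.1 kJ/min.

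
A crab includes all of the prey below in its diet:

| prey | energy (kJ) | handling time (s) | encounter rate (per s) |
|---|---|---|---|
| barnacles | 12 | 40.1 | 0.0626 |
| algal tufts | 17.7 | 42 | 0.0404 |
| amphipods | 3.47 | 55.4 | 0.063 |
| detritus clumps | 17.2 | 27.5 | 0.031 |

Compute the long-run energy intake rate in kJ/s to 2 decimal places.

R = (0.0626×12 + 0.0404×17.7 + 0.063×3.47 + 0.031×17.2) / (1 + 0.0626×40.1 + 0.0404×42 + 0.063×55.4 + 0.031×27.5) = 2.218/9.55 = 0.2323 kJ/s.

0.23 kJ/s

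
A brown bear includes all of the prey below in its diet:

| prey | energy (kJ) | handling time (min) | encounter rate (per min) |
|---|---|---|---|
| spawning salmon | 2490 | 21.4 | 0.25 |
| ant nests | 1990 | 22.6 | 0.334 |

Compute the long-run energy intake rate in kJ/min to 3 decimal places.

92.612 kJ/min

R = (0.25×2490 + 0.334×1990) / (1 + 0.25×21.4 + 0.334×22.6) = 1287/13.9 = 92.61 kJ/min.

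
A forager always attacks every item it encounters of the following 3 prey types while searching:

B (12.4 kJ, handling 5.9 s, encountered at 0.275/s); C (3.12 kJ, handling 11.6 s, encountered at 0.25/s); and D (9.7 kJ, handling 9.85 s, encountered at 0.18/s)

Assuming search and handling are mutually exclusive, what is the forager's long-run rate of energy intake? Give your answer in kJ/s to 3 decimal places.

Energy encountered per unit search time: 0.275×12.4 + 0.25×3.12 + 0.18×9.7 = 5.936 kJ/s.
Handling time per unit search time: 0.275×5.9 + 0.25×11.6 + 0.18×9.85 = 6.296.
Rate = 5.936/(1 + 6.296) = 0.8137 kJ/s.

0.814 kJ/s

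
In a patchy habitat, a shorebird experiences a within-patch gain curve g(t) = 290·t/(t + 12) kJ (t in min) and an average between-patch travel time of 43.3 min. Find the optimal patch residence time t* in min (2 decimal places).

22.79 min

Maximise g(t)/(T+t): set derivative to zero → g'(t)(T+t) = g(t).
g'(t) = 290·12/(t + 12)². Setting 290·12/(t+12)² = 290t/[(t+12)(43.3+t)] gives 12(43.3+t) = t(t+12), so t² = 12×43.3 = 519.6.
t* = √519.6 = 22.79 min.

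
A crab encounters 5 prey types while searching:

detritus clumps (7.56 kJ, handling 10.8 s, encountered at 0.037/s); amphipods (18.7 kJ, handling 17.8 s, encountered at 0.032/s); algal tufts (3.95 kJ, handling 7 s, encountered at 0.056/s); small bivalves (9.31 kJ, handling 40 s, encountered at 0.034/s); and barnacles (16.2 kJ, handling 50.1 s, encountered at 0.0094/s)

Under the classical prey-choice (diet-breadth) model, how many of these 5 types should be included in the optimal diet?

Rank by E/h (kJ/s): amphipods 1.05, detritus clumps 0.7, algal tufts 0.564, barnacles 0.323, small bivalves 0.233. Include each in turn until the next type's E/h falls below the running intake rate.
Rate on top 1: 0.3812. detritus clumps: 0.7 > 0.3812 → include.
Rate on top 2: 0.4459. algal tufts: 0.564 > 0.4459 → include.
Rate on top 3: 0.4656. barnacles: 0.323 < 0.4656 → exclude; stop.
Optimal diet: amphipods, detritus clumps, algal tufts — 3 of 5 types.

3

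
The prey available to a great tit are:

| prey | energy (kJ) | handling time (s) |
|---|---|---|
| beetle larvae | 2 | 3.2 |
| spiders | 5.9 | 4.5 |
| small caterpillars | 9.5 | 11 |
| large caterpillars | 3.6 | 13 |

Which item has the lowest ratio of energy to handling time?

large caterpillars

Profitability E/h (kJ/s): beetle larvae = 2/3.2 = 0.625, spiders = 5.9/4.5 = 1.31, small caterpillars = 9.5/11 = 0.864, large caterpillars = 3.6/13 = 0.277.
Ranked: spiders > small caterpillars > beetle larvae > large caterpillars.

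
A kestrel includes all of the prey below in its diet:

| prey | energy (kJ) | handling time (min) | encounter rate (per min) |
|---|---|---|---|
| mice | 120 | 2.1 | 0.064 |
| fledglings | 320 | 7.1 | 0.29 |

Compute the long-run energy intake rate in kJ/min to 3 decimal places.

31.465 kJ/min

R = (0.064×120 + 0.29×320) / (1 + 0.064×2.1 + 0.29×7.1) = 100.5/3.193 = 31.46 kJ/min.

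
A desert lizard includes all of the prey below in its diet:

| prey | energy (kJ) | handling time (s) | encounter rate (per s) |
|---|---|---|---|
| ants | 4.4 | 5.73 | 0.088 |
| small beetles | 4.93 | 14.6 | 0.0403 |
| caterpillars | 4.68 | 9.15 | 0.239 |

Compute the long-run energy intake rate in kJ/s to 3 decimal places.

0.398 kJ/s

R = (0.088×4.4 + 0.0403×4.93 + 0.239×4.68) / (1 + 0.088×5.73 + 0.0403×14.6 + 0.239×9.15) = 1.704/4.279 = 0.3983 kJ/s.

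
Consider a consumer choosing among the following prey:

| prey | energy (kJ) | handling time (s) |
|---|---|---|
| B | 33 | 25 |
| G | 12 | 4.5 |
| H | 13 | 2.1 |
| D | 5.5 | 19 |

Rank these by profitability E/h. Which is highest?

Profitability E/h (kJ/s): B = 33/25 = 1.32, G = 12/4.5 = 2.67, H = 13/2.1 = 6.19, D = 5.5/19 = 0.289.
Ranked: H > G > B > D.

H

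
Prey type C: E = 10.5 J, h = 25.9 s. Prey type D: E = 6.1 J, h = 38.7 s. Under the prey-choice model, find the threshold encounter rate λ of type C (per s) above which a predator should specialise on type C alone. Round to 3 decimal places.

0.025 per s

Drop type D once their profitability E₂/h₂ falls below the rate achievable on type C alone: E₂/h₂ = λE₁/(1 + λh₁).
Solve for λ: λE₁h₂ = E₂(1 + λh₁) → λ(E₁h₂ − E₂h₁) = E₂ → λ = E₂/(E₁h₂ − E₂h₁).
λ = 6.1/(10.5×38.7 − 6.1×25.9) = 6.1/248.4 = 0.02456 per s.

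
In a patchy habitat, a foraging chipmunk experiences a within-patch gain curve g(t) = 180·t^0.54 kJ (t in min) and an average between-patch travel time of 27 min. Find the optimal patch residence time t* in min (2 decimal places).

31.70 min

Optimal t* satisfies g'(t*) = g(t*)/(T + t*).
g'(t) = 0.54·180·t^-0.46. Setting 0.54·180·t^-0.46 = 180·t^0.54/(27+t) gives 0.54(27+t) = t, so 0.46·t = 0.54×27.
t* = 0.54×27/0.46 = 31.7 min.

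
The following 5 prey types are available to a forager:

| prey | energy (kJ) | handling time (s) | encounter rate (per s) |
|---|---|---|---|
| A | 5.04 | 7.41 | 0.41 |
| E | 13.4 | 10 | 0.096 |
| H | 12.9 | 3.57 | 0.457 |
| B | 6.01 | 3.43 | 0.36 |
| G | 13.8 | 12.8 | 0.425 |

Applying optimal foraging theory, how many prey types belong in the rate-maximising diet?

E/h in descending order: H 3.61, B 1.75, E 1.34, G 1.08, A 0.68 kJ/s. The optimal diet is the largest prefix of this list for which every included type satisfies E_i/h_i > R on the types above it.
Rate on top 1: 2.24. B: 1.75 < 2.24 → exclude; stop.
Optimal diet: H — 1 of 5 types.

1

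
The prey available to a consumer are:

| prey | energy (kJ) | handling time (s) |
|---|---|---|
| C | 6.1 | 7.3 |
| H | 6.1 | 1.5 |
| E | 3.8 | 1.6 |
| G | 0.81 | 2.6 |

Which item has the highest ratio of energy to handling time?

H

Profitability E/h (kJ/s): C = 6.1/7.3 = 0.836, H = 6.1/1.5 = 4.07, E = 3.8/1.6 = 2.37, G = 0.81/2.6 = 0.312.
Ranked: H > E > C > G.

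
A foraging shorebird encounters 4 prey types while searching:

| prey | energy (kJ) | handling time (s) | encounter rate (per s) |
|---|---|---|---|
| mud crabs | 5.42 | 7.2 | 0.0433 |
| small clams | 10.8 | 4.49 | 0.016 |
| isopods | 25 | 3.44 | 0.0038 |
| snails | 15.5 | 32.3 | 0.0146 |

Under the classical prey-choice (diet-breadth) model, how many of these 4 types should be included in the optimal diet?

E/h in descending order: isopods 7.27, small clams 2.41, mud crabs 0.753, snails 0.48 kJ/s. The optimal diet is the largest prefix of this list for which every included type satisfies E_i/h_i > R on the types above it.
Rate on top 1: 0.09377. small clams: 2.41 > 0.09377 → include.
Rate on top 2: 0.2468. mud crabs: 0.753 > 0.2468 → include.
Rate on top 3: 0.3598. snails: 0.48 > 0.3598 → include.
Optimal diet: isopods, small clams, mud crabs, snails — 4 of 4 types.

4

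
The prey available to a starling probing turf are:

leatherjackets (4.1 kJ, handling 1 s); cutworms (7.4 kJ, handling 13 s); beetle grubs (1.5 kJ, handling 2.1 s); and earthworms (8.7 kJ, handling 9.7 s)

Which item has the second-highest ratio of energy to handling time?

In descending order of E/h:
leatherjackets: 4.1/1 = 4.1 kJ/s
earthworms: 8.7/9.7 = 0.897 kJ/s
beetle grubs: 1.5/2.1 = 0.714 kJ/s
cutworms: 7.4/13 = 0.569 kJ/s

earthworms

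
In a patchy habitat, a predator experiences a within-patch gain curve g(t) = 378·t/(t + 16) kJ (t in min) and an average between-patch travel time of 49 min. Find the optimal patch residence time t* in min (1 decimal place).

By the marginal value theorem, leave when the instantaneous gain rate g'(t) equals the habitat-wide average g(t)/(T + t).
g'(t) = 378·16/(t + 16)². Setting 378·16/(t+16)² = 378t/[(t+16)(49+t)] gives 16(49+t) = t(t+16), so t² = 16×49 = 784.
t* = √784 = 28 min.

28.0 min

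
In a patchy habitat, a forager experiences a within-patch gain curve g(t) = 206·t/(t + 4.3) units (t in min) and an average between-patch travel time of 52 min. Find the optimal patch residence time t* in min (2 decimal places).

Optimal t* satisfies g'(t*) = g(t*)/(T + t*).
g'(t) = 206·4.3/(t + 4.3)². Setting 206·4.3/(t+4.3)² = 206t/[(t+4.3)(52+t)] gives 4.3(52+t) = t(t+4.3), so t² = 4.3×52 = 223.6.
t* = √223.6 = 14.95 min.

14.95 min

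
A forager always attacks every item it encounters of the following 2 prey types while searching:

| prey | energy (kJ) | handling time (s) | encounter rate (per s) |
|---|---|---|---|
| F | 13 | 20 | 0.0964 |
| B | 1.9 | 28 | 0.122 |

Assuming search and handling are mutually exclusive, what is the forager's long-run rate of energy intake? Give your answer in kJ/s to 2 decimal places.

0.23 kJ/s

R = Σλ_iE_i / (1 + Σλ_ih_i)
Numerator: 0.0964×13 + 0.122×1.9 = 1.485
Denominator: 1 + 0.0964×20 + 0.122×28 = 6.344
R = 1.485/6.344 = 0.2341 kJ/s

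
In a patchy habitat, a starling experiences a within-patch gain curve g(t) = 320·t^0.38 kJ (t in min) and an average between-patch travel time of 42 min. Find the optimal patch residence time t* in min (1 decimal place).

25.7 min

By the marginal value theorem, leave when the instantaneous gain rate g'(t) equals the habitat-wide average g(t)/(T + t).
g'(t) = 0.38·320·t^-0.62. Setting 0.38·320·t^-0.62 = 320·t^0.38/(42+t) gives 0.38(42+t) = t, so 0.62·t = 0.38×42.
t* = 0.38×42/0.62 = 25.74 min.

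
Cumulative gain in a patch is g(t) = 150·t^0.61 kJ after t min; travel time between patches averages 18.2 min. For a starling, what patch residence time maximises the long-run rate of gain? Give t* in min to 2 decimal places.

Maximise g(t)/(T+t): set derivative to zero → g'(t)(T+t) = g(t).
g'(t) = 0.61·150·t^-0.39. Setting 0.61·150·t^-0.39 = 150·t^0.61/(18.2+t) gives 0.61(18.2+t) = t, so 0.39·t = 0.61×18.2.
t* = 0.61×18.2/0.39 = 28.47 min.

28.47 min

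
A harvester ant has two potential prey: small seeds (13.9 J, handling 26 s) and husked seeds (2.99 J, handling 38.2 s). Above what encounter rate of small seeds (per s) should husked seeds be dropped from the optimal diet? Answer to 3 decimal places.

Drop husked seeds once their profitability E₂/h₂ falls below the rate achievable on small seeds alone: E₂/h₂ = λE₁/(1 + λh₁).
Solve for λ: λE₁h₂ = E₂(1 + λh₁) → λ(E₁h₂ − E₂h₁) = E₂ → λ = E₂/(E₁h₂ − E₂h₁).
λ = 2.99/(13.9×38.2 − 2.99×26) = 2.99/453.2 = 0.006597 per s.

0.007 per s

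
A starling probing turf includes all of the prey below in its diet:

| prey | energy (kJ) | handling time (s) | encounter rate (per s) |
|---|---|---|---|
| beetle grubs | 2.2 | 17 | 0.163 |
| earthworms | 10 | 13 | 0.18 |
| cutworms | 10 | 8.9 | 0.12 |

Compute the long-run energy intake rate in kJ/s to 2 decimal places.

Energy encountered per unit search time: 0.163×2.2 + 0.18×10 + 0.12×10 = 3.359 kJ/s.
Handling time per unit search time: 0.163×17 + 0.18×13 + 0.12×8.9 = 6.179.
Rate = 3.359/(1 + 6.179) = 0.4678 kJ/s.

0.47 kJ/s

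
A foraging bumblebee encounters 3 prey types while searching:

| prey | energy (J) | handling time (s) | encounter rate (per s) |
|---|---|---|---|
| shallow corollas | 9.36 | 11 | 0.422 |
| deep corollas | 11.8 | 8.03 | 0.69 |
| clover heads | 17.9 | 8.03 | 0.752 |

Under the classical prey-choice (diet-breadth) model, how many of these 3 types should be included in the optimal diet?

1

Profitabilities (E/h, J/s): clover heads 2.23, deep corollas 1.47, shallow corollas 0.851. Add prey in this order while the next type's profitability exceeds the intake rate on those already taken.
Rate on top 1: 1.912. deep corollas: 1.47 < 1.912 → exclude; stop.
Optimal diet: clover heads — 1 of 3 types.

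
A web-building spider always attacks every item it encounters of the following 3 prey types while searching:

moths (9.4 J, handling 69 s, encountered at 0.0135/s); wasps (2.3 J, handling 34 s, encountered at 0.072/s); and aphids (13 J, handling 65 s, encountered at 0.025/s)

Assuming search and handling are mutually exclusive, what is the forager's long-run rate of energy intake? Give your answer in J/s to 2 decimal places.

Energy encountered per unit search time: 0.0135×9.4 + 0.072×2.3 + 0.025×13 = 0.6175 J/s.
Handling time per unit search time: 0.0135×69 + 0.072×34 + 0.025×65 = 5.005.
Rate = 0.6175/(1 + 5.005) = 0.1028 J/s.

0.10 J/s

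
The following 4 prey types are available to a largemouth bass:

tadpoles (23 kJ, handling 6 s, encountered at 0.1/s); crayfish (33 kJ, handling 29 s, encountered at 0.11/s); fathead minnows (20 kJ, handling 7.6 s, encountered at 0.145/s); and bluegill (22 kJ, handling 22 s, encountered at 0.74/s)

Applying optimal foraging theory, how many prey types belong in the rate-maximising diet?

Profitabilities (E/h, kJ/s): tadpoles 3.83, fathead minnows 2.63, crayfish 1.14, bluegill 1. Add prey in this order while the next type's profitability exceeds the intake rate on those already taken.
Rate on top 1: 1.438. fathead minnows: 2.63 > 1.438 → include.
Rate on top 2: 1.925. crayfish: 1.14 < 1.925 → exclude; stop.
Optimal diet: tadpoles, fathead minnows — 2 of 4 types.

2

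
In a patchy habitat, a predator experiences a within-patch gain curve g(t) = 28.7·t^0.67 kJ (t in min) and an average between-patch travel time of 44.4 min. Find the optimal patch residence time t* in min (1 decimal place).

90.1 min

Optimal t* satisfies g'(t*) = g(t*)/(T + t*).
g'(t) = 0.67·28.7·t^-0.33. Setting 0.67·28.7·t^-0.33 = 28.7·t^0.67/(44.4+t) gives 0.67(44.4+t) = t, so 0.33·t = 0.67×44.4.
t* = 0.67×44.4/0.33 = 90.15 min.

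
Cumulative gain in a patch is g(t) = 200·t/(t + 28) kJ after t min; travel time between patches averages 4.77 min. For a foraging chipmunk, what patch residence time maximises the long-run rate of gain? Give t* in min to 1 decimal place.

11.6 min

Optimal t* satisfies g'(t*) = g(t*)/(T + t*).
g'(t) = 200·28/(t + 28)². Setting 200·28/(t+28)² = 200t/[(t+28)(4.77+t)] gives 28(4.77+t) = t(t+28), so t² = 28×4.77 = 133.6.
t* = √133.6 = 11.56 min.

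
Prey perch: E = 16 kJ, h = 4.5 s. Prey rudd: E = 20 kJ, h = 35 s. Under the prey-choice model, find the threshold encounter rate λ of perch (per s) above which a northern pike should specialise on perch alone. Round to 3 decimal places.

The zero-one rule: include rudd iff E₂/h₂ > λE₁/(1+λh₁). Equality gives the switch point.
λE₁h₂ = E₂ + λE₂h₁ ⇒ λ = E₂/(E₁h₂ − E₂h₁) = 20/(560 − 90) = 0.04255 per s.

0.043 per s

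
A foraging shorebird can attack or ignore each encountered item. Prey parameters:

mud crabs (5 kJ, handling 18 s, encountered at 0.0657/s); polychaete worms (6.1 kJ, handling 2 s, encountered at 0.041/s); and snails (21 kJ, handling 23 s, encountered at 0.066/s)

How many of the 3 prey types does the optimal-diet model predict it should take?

2

E/h in descending order: polychaete worms 3.05, snails 0.913, mud crabs 0.278 kJ/s. The optimal diet is the largest prefix of this list for which every included type satisfies E_i/h_i > R on the types above it.
Rate on top 1: 0.2311. snails: 0.913 > 0.2311 → include.
Rate on top 2: 0.6293. mud crabs: 0.278 < 0.6293 → exclude; stop.
Optimal diet: polychaete worms, snails — 2 of 3 types.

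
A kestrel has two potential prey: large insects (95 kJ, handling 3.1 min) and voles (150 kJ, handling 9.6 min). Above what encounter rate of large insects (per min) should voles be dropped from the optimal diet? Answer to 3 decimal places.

The zero-one rule: include voles iff E₂/h₂ > λE₁/(1+λh₁). Equality gives the switch point.
λE₁h₂ = E₂ + λE₂h₁ ⇒ λ = E₂/(E₁h₂ − E₂h₁) = 150/(912 − 465) = 0.3356 per min.

0.336 per min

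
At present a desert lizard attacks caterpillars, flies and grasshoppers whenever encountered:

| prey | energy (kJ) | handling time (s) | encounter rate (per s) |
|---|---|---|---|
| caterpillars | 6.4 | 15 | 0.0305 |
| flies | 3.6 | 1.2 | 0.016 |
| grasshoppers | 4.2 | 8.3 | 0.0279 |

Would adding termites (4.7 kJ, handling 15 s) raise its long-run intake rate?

Yes

On caterpillars, flies and grasshoppers alone, R = ΣλE/(1+Σλh) = 0.37/1.708 = 0.2166 kJ/s.
termites: E/h = 4.7/15 = 0.3133 kJ/s.
Since 0.3133 > R, including termites increases the long-run rate.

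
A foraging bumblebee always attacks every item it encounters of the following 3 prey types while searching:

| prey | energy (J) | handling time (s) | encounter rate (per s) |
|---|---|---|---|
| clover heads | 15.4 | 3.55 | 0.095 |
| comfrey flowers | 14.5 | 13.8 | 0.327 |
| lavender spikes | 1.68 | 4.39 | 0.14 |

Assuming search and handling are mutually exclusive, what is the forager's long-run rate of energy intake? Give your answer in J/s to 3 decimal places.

R = (0.095×15.4 + 0.327×14.5 + 0.14×1.68) / (1 + 0.095×3.55 + 0.327×13.8 + 0.14×4.39) = 6.44/6.464 = 0.9962 J/s.

0.996 J/s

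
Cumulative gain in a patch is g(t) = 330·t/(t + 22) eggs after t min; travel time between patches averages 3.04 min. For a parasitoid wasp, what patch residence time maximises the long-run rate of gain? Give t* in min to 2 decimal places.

Optimal t* satisfies g'(t*) = g(t*)/(T + t*).
g'(t) = 330·22/(t + 22)². Setting 330·22/(t+22)² = 330t/[(t+22)(3.04+t)] gives 22(3.04+t) = t(t+22), so t² = 22×3.04 = 66.88.
t* = √66.88 = 8.178 min.

8.18 min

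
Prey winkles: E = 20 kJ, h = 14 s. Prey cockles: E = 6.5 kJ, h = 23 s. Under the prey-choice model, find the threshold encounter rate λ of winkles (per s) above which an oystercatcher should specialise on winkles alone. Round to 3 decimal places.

The zero-one rule: include cockles iff E₂/h₂ > λE₁/(1+λh₁). Equality gives the switch point.
λE₁h₂ = E₂ + λE₂h₁ ⇒ λ = E₂/(E₁h₂ − E₂h₁) = 6.5/(460 − 91) = 0.01762 per s.

0.018 per s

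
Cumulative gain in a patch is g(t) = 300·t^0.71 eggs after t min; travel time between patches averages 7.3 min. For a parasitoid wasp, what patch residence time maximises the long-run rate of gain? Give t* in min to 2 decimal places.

Maximise g(t)/(T+t): set derivative to zero → g'(t)(T+t) = g(t).
g'(t) = 0.71·300·t^-0.29. Setting 0.71·300·t^-0.29 = 300·t^0.71/(7.3+t) gives 0.71(7.3+t) = t, so 0.29·t = 0.71×7.3.
t* = 0.71×7.3/0.29 = 17.87 min.

17.87 min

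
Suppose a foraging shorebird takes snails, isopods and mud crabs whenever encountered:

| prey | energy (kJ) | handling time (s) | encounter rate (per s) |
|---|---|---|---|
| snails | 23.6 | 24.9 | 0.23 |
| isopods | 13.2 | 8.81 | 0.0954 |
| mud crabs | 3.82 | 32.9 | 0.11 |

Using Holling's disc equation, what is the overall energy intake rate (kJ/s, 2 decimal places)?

R = (0.23×23.6 + 0.0954×13.2 + 0.11×3.82) / (1 + 0.23×24.9 + 0.0954×8.81 + 0.11×32.9) = 7.107/11.19 = 0.6354 kJ/s.

0.64 kJ/s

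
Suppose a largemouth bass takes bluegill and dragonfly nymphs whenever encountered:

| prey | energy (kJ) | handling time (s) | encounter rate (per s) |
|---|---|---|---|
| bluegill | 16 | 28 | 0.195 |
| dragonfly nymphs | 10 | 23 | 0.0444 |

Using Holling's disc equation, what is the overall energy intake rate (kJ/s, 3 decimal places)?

0.476 kJ/s

R = (0.195×16 + 0.0444×10) / (1 + 0.195×28 + 0.0444×23) = 3.564/7.481 = 0.4764 kJ/s.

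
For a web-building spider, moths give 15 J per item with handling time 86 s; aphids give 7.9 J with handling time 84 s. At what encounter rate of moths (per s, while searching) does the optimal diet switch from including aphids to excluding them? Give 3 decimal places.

0.014 per s

The zero-one rule: include aphids iff E₂/h₂ > λE₁/(1+λh₁). Equality gives the switch point.
λE₁h₂ = E₂ + λE₂h₁ ⇒ λ = E₂/(E₁h₂ − E₂h₁) = 7.9/(1260 − 679.4) = 0.01361 per s.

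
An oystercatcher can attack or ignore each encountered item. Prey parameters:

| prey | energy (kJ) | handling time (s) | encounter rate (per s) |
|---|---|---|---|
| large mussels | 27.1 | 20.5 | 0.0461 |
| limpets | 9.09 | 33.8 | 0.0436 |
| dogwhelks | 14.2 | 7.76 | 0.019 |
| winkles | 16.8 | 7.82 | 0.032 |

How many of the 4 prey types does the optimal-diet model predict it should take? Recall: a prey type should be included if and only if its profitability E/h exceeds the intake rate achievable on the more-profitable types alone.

Profitabilities (E/h, kJ/s): winkles 2.15, dogwhelks 1.83, large mussels 1.32, limpets 0.269. Add prey in this order while the next type's profitability exceeds the intake rate on those already taken.
Rate on top 1: 0.43. dogwhelks: 1.83 > 0.43 → include.
Rate on top 2: 0.5777. large mussels: 1.32 > 0.5777 → include.
Rate on top 3: 0.8779. limpets: 0.269 < 0.8779 → exclude; stop.
Optimal diet: winkles, dogwhelks, large mussels — 3 of 4 types.

3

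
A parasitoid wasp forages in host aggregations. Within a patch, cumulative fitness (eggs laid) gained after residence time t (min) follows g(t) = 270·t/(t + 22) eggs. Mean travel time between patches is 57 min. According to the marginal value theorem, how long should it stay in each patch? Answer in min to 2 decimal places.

35.41 min

By the marginal value theorem, leave when the instantaneous gain rate g'(t) equals the habitat-wide average g(t)/(T + t).
g'(t) = 270·22/(t + 22)². Setting 270·22/(t+22)² = 270t/[(t+22)(57+t)] gives 22(57+t) = t(t+22), so t² = 22×57 = 1254.
t* = √1254 = 35.41 min.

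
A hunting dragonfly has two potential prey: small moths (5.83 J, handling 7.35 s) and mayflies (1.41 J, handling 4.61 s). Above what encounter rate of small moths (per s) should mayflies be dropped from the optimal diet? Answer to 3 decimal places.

0.085 per s

Drop mayflies once their profitability E₂/h₂ falls below the rate achievable on small moths alone: E₂/h₂ = λE₁/(1 + λh₁).
Solve for λ: λE₁h₂ = E₂(1 + λh₁) → λ(E₁h₂ − E₂h₁) = E₂ → λ = E₂/(E₁h₂ − E₂h₁).
λ = 1.41/(5.83×4.61 − 1.41×7.35) = 1.41/16.51 = 0.08539 per s.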